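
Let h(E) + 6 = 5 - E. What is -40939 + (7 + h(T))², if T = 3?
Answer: -40930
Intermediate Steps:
h(E) = -1 - E (h(E) = -6 + (5 - E) = -1 - E)
-40939 + (7 + h(T))² = -40939 + (7 + (-1 - 1*3))² = -40939 + (7 + (-1 - 3))² = -40939 + (7 - 4)² = -40939 + 3² = -40939 + 9 = -40930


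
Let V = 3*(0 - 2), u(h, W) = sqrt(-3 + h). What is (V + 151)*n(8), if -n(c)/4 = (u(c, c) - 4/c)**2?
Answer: -3045 + 580*sqrt(5) ≈ -1748.1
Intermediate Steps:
V = -6 (V = 3*(-2) = -6)
n(c) = -4*(sqrt(-3 + c) - 4/c)**2
(V + 151)*n(8) = (-6 + 151)*(-4*(-4 + 8*sqrt(-3 + 8))**2/8**2) = 145*(-4*1/64*(-4 + 8*sqrt(5))**2) = 145*(-(-4 + 8*sqrt(5))**2/16) = -145*(-4 + 8*sqrt(5))**2/16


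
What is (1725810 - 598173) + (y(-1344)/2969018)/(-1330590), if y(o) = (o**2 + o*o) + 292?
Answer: 1113695364275235494/987636415155 ≈ 1.1276e+6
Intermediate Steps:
y(o) = 292 + 2*o**2 (y(o) = (o**2 + o**2) + 292 = 2*o**2 + 292 = 292 + 2*o**2)
(1725810 - 598173) + (y(-1344)/2969018)/(-1330590) = (1725810 - 598173) + ((292 + 2*(-1344)**2)/2969018)/(-1330590) = 1127637 + ((292 + 2*1806336)*(1/2969018))*(-1/1330590) = 1127637 + ((292 + 3612672)*(1/2969018))*(-1/1330590) = 1127637 + (3612964*(1/2969018))*(-1/1330590) = 1127637 + (1806482/1484509)*(-1/1330590) = 1127637 - 903241/987636415155 = 1113695364275235494/987636415155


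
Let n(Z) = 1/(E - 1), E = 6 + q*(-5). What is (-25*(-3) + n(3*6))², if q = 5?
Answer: 2247001/400 ≈ 5617.5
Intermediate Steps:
E = -19 (E = 6 + 5*(-5) = 6 - 25 = -19)
n(Z) = -1/20 (n(Z) = 1/(-19 - 1) = 1/(-20) = -1/20)
(-25*(-3) + n(3*6))² = (-25*(-3) - 1/20)² = (75 - 1/20)² = (1499/20)² = 2247001/400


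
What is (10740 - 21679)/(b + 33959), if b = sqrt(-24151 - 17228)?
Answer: -371477501/1153255060 + 10939*I*sqrt(41379)/1153255060 ≈ -0.32211 + 0.0019295*I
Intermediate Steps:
b = I*sqrt(41379) (b = sqrt(-41379) = I*sqrt(41379) ≈ 203.42*I)
(10740 - 21679)/(b + 33959) = (10740 - 21679)/(I*sqrt(41379) + 33959) = -10939/(33959 + I*sqrt(41379))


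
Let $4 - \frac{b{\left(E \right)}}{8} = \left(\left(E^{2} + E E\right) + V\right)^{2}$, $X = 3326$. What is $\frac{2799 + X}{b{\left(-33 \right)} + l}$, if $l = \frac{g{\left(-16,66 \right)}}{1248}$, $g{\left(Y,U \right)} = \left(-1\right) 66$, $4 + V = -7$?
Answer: $- \frac{1274000}{7813952651} \approx -0.00016304$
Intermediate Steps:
$V = -11$ ($V = -4 - 7 = -11$)
$g{\left(Y,U \right)} = -66$
$l = - \frac{11}{208}$ ($l = - \frac{66}{1248} = \left(-66\right) \frac{1}{1248} = - \frac{11}{208} \approx -0.052885$)
$b{\left(E \right)} = 32 - 8 \left(-11 + 2 E^{2}\right)^{2}$ ($b{\left(E \right)} = 32 - 8 \left(\left(E^{2} + E E\right) - 11\right)^{2} = 32 - 8 \left(\left(E^{2} + E^{2}\right) - 11\right)^{2} = 32 - 8 \left(2 E^{2} - 11\right)^{2} = 32 - 8 \left(-11 + 2 E^{2}\right)^{2}$)
$\frac{2799 + X}{b{\left(-33 \right)} + l} = \frac{2799 + 3326}{\left(32 - 8 \left(-11 + 2 \left(-33\right)^{2}\right)^{2}\right) - \frac{11}{208}} = \frac{6125}{\left(32 - 8 \left(-11 + 2 \cdot 1089\right)^{2}\right) - \frac{11}{208}} = \frac{6125}{\left(32 - 8 \left(-11 + 2178\right)^{2}\right) - \frac{11}{208}} = \frac{6125}{\left(32 - 8 \cdot 2167^{2}\right) - \frac{11}{208}} = \frac{6125}{\left(32 - 37567112\right) - \frac{11}{208}} = \frac{6125}{-37567080 - \frac{11}{208}} = \frac{6125}{- \frac{7813952651}{208}} = 6125 \left(- \frac{208}{7813952651}\right) = - \frac{1274000}{7813952651}$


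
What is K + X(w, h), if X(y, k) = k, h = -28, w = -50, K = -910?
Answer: -938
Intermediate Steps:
K + X(w, h) = -910 - 28 = -938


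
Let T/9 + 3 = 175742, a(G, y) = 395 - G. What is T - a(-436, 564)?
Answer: 1580820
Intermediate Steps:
T = 1581651 (T = -27 + 9*175742 = -27 + 1581678 = 1581651)
T - a(-436, 564) = 1581651 - (395 - 1*(-436)) = 1581651 - (395 + 436) = 1581651 - 1*831 = 1581651 - 831 = 1580820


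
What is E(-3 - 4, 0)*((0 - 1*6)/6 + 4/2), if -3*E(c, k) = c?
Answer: 7/3 ≈ 2.3333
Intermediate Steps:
E(c, k) = -c/3
E(-3 - 4, 0)*((0 - 1*6)/6 + 4/2) = (-(-3 - 4)/3)*((0 - 1*6)/6 + 4/2) = (-1/3*(-7))*((0 - 6)*(1/6) + 4*(1/2)) = 7*(-6*1/6 + 2)/3 = 7*(-1 + 2)/3 = (7/3)*1 = 7/3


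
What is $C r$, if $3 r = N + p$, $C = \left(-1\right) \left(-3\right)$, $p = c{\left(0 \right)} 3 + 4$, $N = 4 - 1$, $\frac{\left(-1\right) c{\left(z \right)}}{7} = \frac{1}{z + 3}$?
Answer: $0$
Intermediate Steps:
$c{\left(z \right)} = - \frac{7}{3 + z}$ ($c{\left(z \right)} = - \frac{7}{z + 3} = - \frac{7}{3 + z}$)
$N = 3$
$p = -3$ ($p = - \frac{7}{3 + 0} \cdot 3 + 4 = - \frac{7}{3} \cdot 3 + 4 = \left(-7\right) \frac{1}{3} \cdot 3 + 4 = \left(- \frac{7}{3}\right) 3 + 4 = -7 + 4 = -3$)
$C = 3$
$r = 0$ ($r = \frac{3 - 3}{3} = \frac{1}{3} \cdot 0 = 0$)
$C r = 3 \cdot 0 = 0$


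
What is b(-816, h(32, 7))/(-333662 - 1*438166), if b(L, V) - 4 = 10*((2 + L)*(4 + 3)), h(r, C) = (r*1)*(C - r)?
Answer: 4748/64319 ≈ 0.073820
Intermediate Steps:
h(r, C) = r*(C - r)
b(L, V) = 144 + 70*L (b(L, V) = 4 + 10*((2 + L)*(4 + 3)) = 4 + 10*((2 + L)*7) = 4 + 10*(14 + 7*L) = 4 + (140 + 70*L) = 144 + 70*L)
b(-816, h(32, 7))/(-333662 - 1*438166) = (144 + 70*(-816))/(-333662 - 1*438166) = (144 - 57120)/(-333662 - 438166) = -56976/(-771828) = -56976*(-1/771828) = 4748/64319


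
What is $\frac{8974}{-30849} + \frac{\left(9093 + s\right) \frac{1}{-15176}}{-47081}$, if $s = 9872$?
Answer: $- \frac{915907031437}{3148807035192} \approx -0.29087$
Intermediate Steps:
$\frac{8974}{-30849} + \frac{\left(9093 + s\right) \frac{1}{-15176}}{-47081} = \frac{8974}{-30849} + \frac{\left(9093 + 9872\right) \frac{1}{-15176}}{-47081} = 8974 \left(- \frac{1}{30849}\right) + 18965 \left(- \frac{1}{15176}\right) \left(- \frac{1}{47081}\right) = - \frac{1282}{4407} - - \frac{18965}{714501256} = - \frac{1282}{4407} + \frac{18965}{714501256} = - \frac{915907031437}{3148807035192}$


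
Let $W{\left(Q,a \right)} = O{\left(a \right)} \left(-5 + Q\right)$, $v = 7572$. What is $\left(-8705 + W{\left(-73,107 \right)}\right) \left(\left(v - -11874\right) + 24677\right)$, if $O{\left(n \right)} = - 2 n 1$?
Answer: $352410401$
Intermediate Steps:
$O{\left(n \right)} = - 2 n$
$W{\left(Q,a \right)} = - 2 a \left(-5 + Q\right)$
$\left(-8705 + W{\left(-73,107 \right)}\right) \left(\left(v - -11874\right) + 24677\right) = \left(-8705 + 2 \cdot 107 \left(5 - -73\right)\right) \left(\left(7572 - -11874\right) + 24677\right) = \left(-8705 + 2 \cdot 107 \left(5 + 73\right)\right) \left(\left(7572 + 11874\right) + 24677\right) = \left(-8705 + 2 \cdot 107 \cdot 78\right) \left(19446 + 24677\right) = \left(-8705 + 16692\right) 44123 = 7987 \cdot 44123 = 352410401$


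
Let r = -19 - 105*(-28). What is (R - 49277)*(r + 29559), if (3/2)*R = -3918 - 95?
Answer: -5062235360/3 ≈ -1.6874e+9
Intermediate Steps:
R = -8026/3 (R = 2*(-3918 - 95)/3 = (⅔)*(-4013) = -8026/3 ≈ -2675.3)
r = 2921 (r = -19 + 2940 = 2921)
(R - 49277)*(r + 29559) = (-8026/3 - 49277)*(2921 + 29559) = -155857/3*32480 = -5062235360/3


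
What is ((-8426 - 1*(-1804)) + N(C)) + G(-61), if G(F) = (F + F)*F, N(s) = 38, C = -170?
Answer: 858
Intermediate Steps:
G(F) = 2*F² (G(F) = (2*F)*F = 2*F²)
((-8426 - 1*(-1804)) + N(C)) + G(-61) = ((-8426 - 1*(-1804)) + 38) + 2*(-61)² = ((-8426 + 1804) + 38) + 2*3721 = (-6622 + 38) + 7442 = -6584 + 7442 = 858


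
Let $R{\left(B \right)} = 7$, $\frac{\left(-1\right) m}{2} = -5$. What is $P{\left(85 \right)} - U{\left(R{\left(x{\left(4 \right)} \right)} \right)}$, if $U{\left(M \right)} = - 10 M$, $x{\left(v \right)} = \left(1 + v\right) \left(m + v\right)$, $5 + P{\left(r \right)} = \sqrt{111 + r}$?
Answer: $79$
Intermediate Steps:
$m = 10$ ($m = \left(-2\right) \left(-5\right) = 10$)
$P{\left(r \right)} = -5 + \sqrt{111 + r}$
$x{\left(v \right)} = \left(1 + v\right) \left(10 + v\right)$
$P{\left(85 \right)} - U{\left(R{\left(x{\left(4 \right)} \right)} \right)} = \left(-5 + \sqrt{111 + 85}\right) - \left(-10\right) 7 = \left(-5 + \sqrt{196}\right) - -70 = \left(-5 + 14\right) + 70 = 9 + 70 = 79$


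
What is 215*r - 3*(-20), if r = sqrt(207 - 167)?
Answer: 60 + 430*sqrt(10) ≈ 1419.8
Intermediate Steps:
r = 2*sqrt(10) (r = sqrt(40) = 2*sqrt(10) ≈ 6.3246)
215*r - 3*(-20) = 215*(2*sqrt(10)) - 3*(-20) = 430*sqrt(10) + 60 = 60 + 430*sqrt(10)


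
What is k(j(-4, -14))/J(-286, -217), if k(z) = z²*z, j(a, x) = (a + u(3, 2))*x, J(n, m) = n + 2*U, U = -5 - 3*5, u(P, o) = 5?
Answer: 1372/163 ≈ 8.4172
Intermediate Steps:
U = -20 (U = -5 - 15 = -20)
J(n, m) = -40 + n (J(n, m) = n + 2*(-20) = n - 40 = -40 + n)
j(a, x) = x*(5 + a) (j(a, x) = (a + 5)*x = (5 + a)*x = x*(5 + a))
k(z) = z³
k(j(-4, -14))/J(-286, -217) = (-14*(5 - 4))³/(-40 - 286) = (-14*1)³/(-326) = (-14)³*(-1/326) = -2744*(-1/326) = 1372/163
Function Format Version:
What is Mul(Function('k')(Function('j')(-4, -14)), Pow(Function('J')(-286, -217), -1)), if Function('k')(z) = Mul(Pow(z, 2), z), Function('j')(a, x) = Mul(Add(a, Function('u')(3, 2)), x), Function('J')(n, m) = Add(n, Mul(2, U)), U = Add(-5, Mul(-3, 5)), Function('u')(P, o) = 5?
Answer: Rational(1372, 163) ≈ 8.4172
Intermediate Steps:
U = -20 (U = Add(-5, -15) = -20)
Function('J')(n, m) = Add(-40, n) (Function('J')(n, m) = Add(n, Mul(2, -20)) = Add(n, -40) = Add(-40, n))
Function('j')(a, x) = Mul(x, Add(5, a)) (Function('j')(a, x) = Mul(Add(a, 5), x) = Mul(Add(5, a), x) = Mul(x, Add(5, a)))
Function('k')(z) = Pow(z, 3)
Mul(Function('k')(Function('j')(-4, -14)), Pow(Function('J')(-286, -217), -1)) = Mul(Pow(Mul(-14, Add(5, -4)), 3), Pow(Add(-40, -286), -1)) = Mul(Pow(Mul(-14, 1), 3), Pow(-326, -1)) = Mul(Pow(-14, 3), Rational(-1, 326)) = Mul(-2744, Rational(-1, 326)) = Rational(1372, 163)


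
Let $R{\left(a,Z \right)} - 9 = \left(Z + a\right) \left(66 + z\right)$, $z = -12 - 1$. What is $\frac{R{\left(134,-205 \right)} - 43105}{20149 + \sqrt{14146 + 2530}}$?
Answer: $- \frac{944161991}{405965525} + \frac{93718 \sqrt{4169}}{405965525} \approx -2.3108$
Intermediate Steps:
$z = -13$ ($z = -12 - 1 = -13$)
$R{\left(a,Z \right)} = 9 + 53 Z + 53 a$ ($R{\left(a,Z \right)} = 9 + \left(Z + a\right) \left(66 - 13\right) = 9 + \left(Z + a\right) 53 = 9 + \left(53 Z + 53 a\right) = 9 + 53 Z + 53 a$)
$\frac{R{\left(134,-205 \right)} - 43105}{20149 + \sqrt{14146 + 2530}} = \frac{\left(9 + 53 \left(-205\right) + 53 \cdot 134\right) - 43105}{20149 + \sqrt{14146 + 2530}} = \frac{\left(9 - 10865 + 7102\right) - 43105}{20149 + \sqrt{16676}} = \frac{-3754 - 43105}{20149 + 2 \sqrt{4169}} = - \frac{46859}{20149 + 2 \sqrt{4169}}$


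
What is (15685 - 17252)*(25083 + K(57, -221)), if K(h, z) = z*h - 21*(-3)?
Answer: -19664283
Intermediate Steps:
K(h, z) = 63 + h*z (K(h, z) = h*z + 63 = 63 + h*z)
(15685 - 17252)*(25083 + K(57, -221)) = (15685 - 17252)*(25083 + (63 + 57*(-221))) = -1567*(25083 + (63 - 12597)) = -1567*(25083 - 12534) = -1567*12549 = -19664283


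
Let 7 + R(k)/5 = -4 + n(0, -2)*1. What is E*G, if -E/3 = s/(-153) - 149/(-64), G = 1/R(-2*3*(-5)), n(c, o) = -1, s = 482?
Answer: -8051/195840 ≈ -0.041110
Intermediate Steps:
R(k) = -60 (R(k) = -35 + 5*(-4 - 1*1) = -35 + 5*(-4 - 1) = -35 + 5*(-5) = -35 - 25 = -60)
G = -1/60 (G = 1/(-60) = -1/60 ≈ -0.016667)
E = 8051/3264 (E = -3*(482/(-153) - 149/(-64)) = -3*(482*(-1/153) - 149*(-1/64)) = -3*(-482/153 + 149/64) = -3*(-8051/9792) = 8051/3264 ≈ 2.4666)
E*G = (8051/3264)*(-1/60) = -8051/195840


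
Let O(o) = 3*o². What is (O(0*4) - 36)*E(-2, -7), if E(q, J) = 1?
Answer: -36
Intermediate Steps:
(O(0*4) - 36)*E(-2, -7) = (3*(0*4)² - 36)*1 = (3*0² - 36)*1 = (3*0 - 36)*1 = (0 - 36)*1 = -36*1 = -36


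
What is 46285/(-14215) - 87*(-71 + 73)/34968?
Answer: -54032243/16569004 ≈ -3.2610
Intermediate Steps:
46285/(-14215) - 87*(-71 + 73)/34968 = 46285*(-1/14215) - 87*2*(1/34968) = -9257/2843 - 174*1/34968 = -9257/2843 - 29/5828 = -54032243/16569004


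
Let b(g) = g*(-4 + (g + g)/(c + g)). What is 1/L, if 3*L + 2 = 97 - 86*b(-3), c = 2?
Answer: 3/611 ≈ 0.0049100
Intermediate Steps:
b(g) = g*(-4 + 2*g/(2 + g)) (b(g) = g*(-4 + (g + g)/(2 + g)) = g*(-4 + (2*g)/(2 + g)) = g*(-4 + 2*g/(2 + g)))
L = 611/3 (L = -⅔ + (97 - (-172)*(-3)*(4 - 3)/(2 - 3))/3 = -⅔ + (97 - (-172)*(-3)/(-1))/3 = -⅔ + (97 - (-172)*(-3)*(-1))/3 = -⅔ + (97 - 86*(-6))/3 = -⅔ + (97 + 516)/3 = -⅔ + (⅓)*613 = -⅔ + 613/3 = 611/3 ≈ 203.67)
1/L = 1/(611/3) = 3/611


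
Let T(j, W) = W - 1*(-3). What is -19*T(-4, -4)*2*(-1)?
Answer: -38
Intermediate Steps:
T(j, W) = 3 + W (T(j, W) = W + 3 = 3 + W)
-19*T(-4, -4)*2*(-1) = -19*(3 - 4)*2*(-1) = -(-19)*2*(-1) = -19*(-2)*(-1) = 38*(-1) = -38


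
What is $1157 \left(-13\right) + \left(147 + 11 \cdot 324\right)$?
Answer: $-11330$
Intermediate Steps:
$1157 \left(-13\right) + \left(147 + 11 \cdot 324\right) = -15041 + \left(147 + 3564\right) = -15041 + 3711 = -11330$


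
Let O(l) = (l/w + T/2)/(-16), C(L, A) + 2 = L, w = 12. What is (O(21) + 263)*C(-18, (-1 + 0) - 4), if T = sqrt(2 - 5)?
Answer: -84125/16 + 5*I*sqrt(3)/8 ≈ -5257.8 + 1.0825*I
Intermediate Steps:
T = I*sqrt(3) (T = sqrt(-3) = I*sqrt(3) ≈ 1.732*I)
C(L, A) = -2 + L
O(l) = -l/192 - I*sqrt(3)/32 (O(l) = (l/12 + (I*sqrt(3))/2)/(-16) = (l*(1/12) + (I*sqrt(3))*(1/2))*(-1/16) = (l/12 + I*sqrt(3)/2)*(-1/16) = -l/192 - I*sqrt(3)/32)
(O(21) + 263)*C(-18, (-1 + 0) - 4) = ((-1/192*21 - I*sqrt(3)/32) + 263)*(-2 - 18) = ((-7/64 - I*sqrt(3)/32) + 263)*(-20) = (16825/64 - I*sqrt(3)/32)*(-20) = -84125/16 + 5*I*sqrt(3)/8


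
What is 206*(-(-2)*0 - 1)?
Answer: -206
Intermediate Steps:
206*(-(-2)*0 - 1) = 206*(-2*0 - 1) = 206*(0 - 1) = 206*(-1) = -206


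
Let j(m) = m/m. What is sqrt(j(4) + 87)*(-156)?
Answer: -312*sqrt(22) ≈ -1463.4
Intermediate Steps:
j(m) = 1
sqrt(j(4) + 87)*(-156) = sqrt(1 + 87)*(-156) = sqrt(88)*(-156) = (2*sqrt(22))*(-156) = -312*sqrt(22)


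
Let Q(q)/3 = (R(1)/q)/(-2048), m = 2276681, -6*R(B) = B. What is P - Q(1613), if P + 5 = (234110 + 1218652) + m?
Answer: 24639829991423/6606848 ≈ 3.7294e+6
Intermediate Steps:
R(B) = -B/6
Q(q) = 1/(4096*q) (Q(q) = 3*(((-⅙*1)/q)/(-2048)) = 3*(-1/(6*q)*(-1/2048)) = 3*(1/(12288*q)) = 1/(4096*q))
P = 3729438 (P = -5 + ((234110 + 1218652) + 2276681) = -5 + (1452762 + 2276681) = -5 + 3729443 = 3729438)
P - Q(1613) = 3729438 - 1/(4096*1613) = 3729438 - 1*1/6606848 = 3729438 - 1/6606848 = 24639829991423/6606848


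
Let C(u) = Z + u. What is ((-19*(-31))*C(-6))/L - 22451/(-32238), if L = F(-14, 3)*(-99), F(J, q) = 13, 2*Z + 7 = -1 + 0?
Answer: 24308473/4610034 ≈ 5.2729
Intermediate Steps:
Z = -4 (Z = -7/2 + (-1 + 0)/2 = -7/2 + (½)*(-1) = -7/2 - ½ = -4)
C(u) = -4 + u
L = -1287 (L = 13*(-99) = -1287)
((-19*(-31))*C(-6))/L - 22451/(-32238) = ((-19*(-31))*(-4 - 6))/(-1287) - 22451/(-32238) = (589*(-10))*(-1/1287) - 22451*(-1/32238) = -5890*(-1/1287) + 22451/32238 = 5890/1287 + 22451/32238 = 24308473/4610034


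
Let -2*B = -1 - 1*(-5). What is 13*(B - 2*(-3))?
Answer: 52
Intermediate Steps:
B = -2 (B = -(-1 - 1*(-5))/2 = -(-1 + 5)/2 = -½*4 = -2)
13*(B - 2*(-3)) = 13*(-2 - 2*(-3)) = 13*(-2 + 6) = 13*4 = 52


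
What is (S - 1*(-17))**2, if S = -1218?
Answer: 1442401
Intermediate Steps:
(S - 1*(-17))**2 = (-1218 - 1*(-17))**2 = (-1218 + 17)**2 = (-1201)**2 = 1442401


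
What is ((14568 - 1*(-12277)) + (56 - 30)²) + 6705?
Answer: 34226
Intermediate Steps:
((14568 - 1*(-12277)) + (56 - 30)²) + 6705 = ((14568 + 12277) + 26²) + 6705 = (26845 + 676) + 6705 = 27521 + 6705 = 34226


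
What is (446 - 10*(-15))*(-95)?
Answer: -56620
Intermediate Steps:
(446 - 10*(-15))*(-95) = (446 + 150)*(-95) = 596*(-95) = -56620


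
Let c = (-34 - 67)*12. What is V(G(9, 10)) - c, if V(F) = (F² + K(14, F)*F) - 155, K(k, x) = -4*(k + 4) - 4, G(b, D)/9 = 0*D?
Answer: 1057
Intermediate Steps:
G(b, D) = 0 (G(b, D) = 9*(0*D) = 9*0 = 0)
c = -1212 (c = -101*12 = -1212)
K(k, x) = -20 - 4*k (K(k, x) = -4*(4 + k) - 4 = (-16 - 4*k) - 4 = -20 - 4*k)
V(F) = -155 + F² - 76*F (V(F) = (F² + (-20 - 4*14)*F) - 155 = (F² + (-20 - 56)*F) - 155 = (F² - 76*F) - 155 = -155 + F² - 76*F)
V(G(9, 10)) - c = (-155 + 0² - 76*0) - 1*(-1212) = (-155 + 0 + 0) + 1212 = -155 + 1212 = 1057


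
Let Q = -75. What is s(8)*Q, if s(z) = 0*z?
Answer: 0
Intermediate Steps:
s(z) = 0
s(8)*Q = 0*(-75) = 0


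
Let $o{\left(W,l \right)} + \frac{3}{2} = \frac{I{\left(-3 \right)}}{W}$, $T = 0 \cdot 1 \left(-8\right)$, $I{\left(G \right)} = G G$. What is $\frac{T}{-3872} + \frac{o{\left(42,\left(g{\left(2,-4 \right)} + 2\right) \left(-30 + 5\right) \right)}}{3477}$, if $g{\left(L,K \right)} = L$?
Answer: $- \frac{3}{8113} \approx -0.00036978$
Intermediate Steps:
$I{\left(G \right)} = G^{2}$
$T = 0$ ($T = 0 \left(-8\right) = 0$)
$o{\left(W,l \right)} = - \frac{3}{2} + \frac{9}{W}$ ($o{\left(W,l \right)} = - \frac{3}{2} + \frac{\left(-3\right)^{2}}{W} = - \frac{3}{2} + \frac{9}{W}$)
$\frac{T}{-3872} + \frac{o{\left(42,\left(g{\left(2,-4 \right)} + 2\right) \left(-30 + 5\right) \right)}}{3477} = \frac{0}{-3872} + \frac{- \frac{3}{2} + \frac{9}{42}}{3477} = 0 \left(- \frac{1}{3872}\right) + \left(- \frac{3}{2} + 9 \cdot \frac{1}{42}\right) \frac{1}{3477} = 0 + \left(- \frac{3}{2} + \frac{3}{14}\right) \frac{1}{3477} = 0 - \frac{3}{8113} = - \frac{3}{8113}$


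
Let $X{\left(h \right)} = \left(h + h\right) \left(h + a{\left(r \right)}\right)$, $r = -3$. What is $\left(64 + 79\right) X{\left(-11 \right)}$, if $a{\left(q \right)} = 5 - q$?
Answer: $9438$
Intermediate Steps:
$X{\left(h \right)} = 2 h \left(8 + h\right)$ ($X{\left(h \right)} = \left(h + h\right) \left(h + \left(5 - -3\right)\right) = 2 h \left(h + \left(5 + 3\right)\right) = 2 h \left(h + 8\right) = 2 h \left(8 + h\right)$)
$\left(64 + 79\right) X{\left(-11 \right)} = \left(64 + 79\right) 2 \left(-11\right) \left(8 - 11\right) = 143 \cdot 2 \left(-11\right) \left(-3\right) = 143 \cdot 66 = 9438$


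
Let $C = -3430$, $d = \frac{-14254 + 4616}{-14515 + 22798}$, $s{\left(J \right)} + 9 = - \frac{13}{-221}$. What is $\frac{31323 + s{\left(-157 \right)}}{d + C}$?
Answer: $- \frac{4409363937}{483145576} \approx -9.1264$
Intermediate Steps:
$s{\left(J \right)} = - \frac{152}{17}$ ($s{\left(J \right)} = -9 - \frac{13}{-221} = -9 - - \frac{1}{17} = -9 + \frac{1}{17} = - \frac{152}{17}$)
$d = - \frac{9638}{8283} \approx -1.1636$
$\frac{31323 + s{\left(-157 \right)}}{d + C} = \frac{31323 - \frac{152}{17}}{- \frac{9638}{8283} - 3430} = \frac{532339}{17 \left(- \frac{28420328}{8283}\right)} = \frac{532339}{17} \left(- \frac{8283}{28420328}\right) = - \frac{4409363937}{483145576}$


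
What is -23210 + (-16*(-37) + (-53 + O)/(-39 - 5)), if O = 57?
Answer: -248799/11 ≈ -22618.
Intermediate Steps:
-23210 + (-16*(-37) + (-53 + O)/(-39 - 5)) = -23210 + (-16*(-37) + (-53 + 57)/(-39 - 5)) = -23210 + (592 + 4/(-44)) = -23210 + (592 + 4*(-1/44)) = -23210 + (592 - 1/11) = -23210 + 6511/11 = -248799/11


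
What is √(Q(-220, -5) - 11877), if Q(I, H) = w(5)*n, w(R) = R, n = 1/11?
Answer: I*√1437062/11 ≈ 108.98*I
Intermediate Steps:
n = 1/11 ≈ 0.090909
Q(I, H) = 5/11 (Q(I, H) = 5*(1/11) = 5/11)
√(Q(-220, -5) - 11877) = √(5/11 - 11877) = √(-130642/11) = I*√1437062/11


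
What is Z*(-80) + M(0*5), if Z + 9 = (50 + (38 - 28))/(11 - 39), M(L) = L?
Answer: 6240/7 ≈ 891.43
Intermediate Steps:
Z = -78/7 (Z = -9 + (50 + (38 - 28))/(11 - 39) = -9 + (50 + 10)/(-28) = -9 + 60*(-1/28) = -9 - 15/7 = -78/7 ≈ -11.143)
Z*(-80) + M(0*5) = -78/7*(-80) + 0*5 = 6240/7 + 0 = 6240/7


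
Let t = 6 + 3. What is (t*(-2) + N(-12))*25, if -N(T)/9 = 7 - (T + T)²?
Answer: 127575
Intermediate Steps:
t = 9
N(T) = -63 + 36*T² (N(T) = -9*(7 - (T + T)²) = -9*(7 - (2*T)²) = -9*(7 - 4*T²) = -63 + 36*T²)
(t*(-2) + N(-12))*25 = (9*(-2) + (-63 + 36*(-12)²))*25 = (-18 + (-63 + 36*144))*25 = (-18 + (-63 + 5184))*25 = (-18 + 5121)*25 = 5103*25 = 127575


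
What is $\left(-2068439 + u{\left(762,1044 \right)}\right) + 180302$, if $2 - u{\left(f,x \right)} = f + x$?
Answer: $-1889941$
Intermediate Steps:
$u{\left(f,x \right)} = 2 - f - x$ ($u{\left(f,x \right)} = 2 - \left(f + x\right) = 2 - f - x$)
$\left(-2068439 + u{\left(762,1044 \right)}\right) + 180302 = \left(-2068439 - 1804\right) + 180302 = -2070243 + 180302 = -1889941$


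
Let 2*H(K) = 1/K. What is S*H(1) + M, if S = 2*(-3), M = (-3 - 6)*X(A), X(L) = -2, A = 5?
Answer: 15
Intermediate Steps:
H(K) = 1/(2*K)
M = 18 (M = (-3 - 6)*(-2) = -9*(-2) = 18)
S = -6
S*H(1) + M = -3/1 + 18 = -3 + 18 = 15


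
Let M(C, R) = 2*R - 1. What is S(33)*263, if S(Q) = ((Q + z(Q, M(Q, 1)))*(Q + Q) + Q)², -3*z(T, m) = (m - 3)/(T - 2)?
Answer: 1237126285175/961 ≈ 1.2873e+9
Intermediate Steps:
M(C, R) = -1 + 2*R
z(T, m) = -(-3 + m)/(3*(-2 + T)) (z(T, m) = -(m - 3)/(3*(T - 2)) = -(-3 + m)/(3*(-2 + T)))
S(Q) = (Q + 2*Q*(Q + 2/(3*(-2 + Q))))² (S(Q) = ((Q + (3 - (-1 + 2*1))/(3*(-2 + Q)))*(Q + Q) + Q)² = ((Q + (3 - (-1 + 2))/(3*(-2 + Q)))*(2*Q) + Q)² = ((Q + (3 - 1*1)/(3*(-2 + Q)))*(2*Q) + Q)² = ((Q + (3 - 1)/(3*(-2 + Q)))*(2*Q) + Q)² = ((Q + (⅓)*2/(-2 + Q))*(2*Q) + Q)² = ((Q + 2/(3*(-2 + Q)))*(2*Q) + Q)² = (2*Q*(Q + 2/(3*(-2 + Q))) + Q)² = (Q + 2*Q*(Q + 2/(3*(-2 + Q))))²)
S(33)*263 = ((⅑)*33²*(-2 - 9*33 + 6*33²)²/(-2 + 33)²)*263 = ((⅑)*1089*(-2 - 297 + 6*1089)²/31²)*263 = ((⅑)*1089*(1/961)*(-2 - 297 + 6534)²)*263 = ((⅑)*1089*(1/961)*6235²)*263 = ((⅑)*1089*(1/961)*38875225)*263 = (4703902225/961)*263 = 1237126285175/961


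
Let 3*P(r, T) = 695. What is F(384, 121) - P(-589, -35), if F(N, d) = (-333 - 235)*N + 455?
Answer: -653666/3 ≈ -2.1789e+5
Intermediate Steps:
P(r, T) = 695/3 (P(r, T) = (⅓)*695 = 695/3)
F(N, d) = 455 - 568*N (F(N, d) = -568*N + 455 = 455 - 568*N)
F(384, 121) - P(-589, -35) = (455 - 568*384) - 1*695/3 = (455 - 218112) - 695/3 = -217657 - 695/3 = -653666/3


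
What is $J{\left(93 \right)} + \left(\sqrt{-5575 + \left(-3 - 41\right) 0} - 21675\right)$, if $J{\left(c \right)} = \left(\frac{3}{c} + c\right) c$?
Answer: $-13023 + 5 i \sqrt{223} \approx -13023.0 + 74.666 i$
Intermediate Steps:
$J{\left(c \right)} = c \left(c + \frac{3}{c}\right)$ ($J{\left(c \right)} = \left(c + \frac{3}{c}\right) c = c \left(c + \frac{3}{c}\right)$)
$J{\left(93 \right)} + \left(\sqrt{-5575 + \left(-3 - 41\right) 0} - 21675\right) = \left(3 + 93^{2}\right) + \left(\sqrt{-5575 + \left(-3 - 41\right) 0} - 21675\right) = \left(3 + 8649\right) - \left(21675 - \sqrt{-5575 - 0}\right) = 8652 - \left(21675 - \sqrt{-5575 + 0}\right) = 8652 - \left(21675 - \sqrt{-5575}\right) = 8652 - \left(21675 - 5 i \sqrt{223}\right) = -13023 + 5 i \sqrt{223}$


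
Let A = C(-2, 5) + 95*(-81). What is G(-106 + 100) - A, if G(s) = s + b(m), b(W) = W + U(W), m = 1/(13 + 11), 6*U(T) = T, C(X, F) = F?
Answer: 1106503/144 ≈ 7684.0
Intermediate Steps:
U(T) = T/6
m = 1/24 ≈ 0.041667
b(W) = 7*W/6 (b(W) = W + W/6 = 7*W/6)
G(s) = 7/144 + s (G(s) = s + (7/6)*(1/24) = s + 7/144 = 7/144 + s)
A = -7690 (A = 5 + 95*(-81) = 5 - 7695 = -7690)
G(-106 + 100) - A = (7/144 + (-106 + 100)) - 1*(-7690) = (7/144 - 6) + 7690 = -857/144 + 7690 = 1106503/144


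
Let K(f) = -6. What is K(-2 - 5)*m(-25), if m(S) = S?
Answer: 150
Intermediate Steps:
K(-2 - 5)*m(-25) = -6*(-25) = 150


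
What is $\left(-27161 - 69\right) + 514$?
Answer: $-26716$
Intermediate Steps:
$\left(-27161 - 69\right) + 514 = -27230 + 514 = -26716$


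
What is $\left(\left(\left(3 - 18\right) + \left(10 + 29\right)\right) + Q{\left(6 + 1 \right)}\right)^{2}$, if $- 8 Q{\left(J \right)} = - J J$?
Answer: $\frac{58081}{64} \approx 907.52$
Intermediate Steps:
$Q{\left(J \right)} = \frac{J^{2}}{8}$ ($Q{\left(J \right)} = - \frac{- J J}{8} = - \frac{\left(-1\right) J^{2}}{8} = \frac{J^{2}}{8}$)
$\left(\left(\left(3 - 18\right) + \left(10 + 29\right)\right) + Q{\left(6 + 1 \right)}\right)^{2} = \left(\left(\left(3 - 18\right) + \left(10 + 29\right)\right) + \frac{\left(6 + 1\right)^{2}}{8}\right)^{2} = \left(\left(\left(3 - 18\right) + 39\right) + \frac{7^{2}}{8}\right)^{2} = \left(\left(-15 + 39\right) + \frac{1}{8} \cdot 49\right)^{2} = \left(24 + \frac{49}{8}\right)^{2} = \left(\frac{241}{8}\right)^{2} = \frac{58081}{64}$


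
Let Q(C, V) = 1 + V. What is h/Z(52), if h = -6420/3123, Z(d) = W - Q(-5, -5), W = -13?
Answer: 2140/9369 ≈ 0.22841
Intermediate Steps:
Z(d) = -9 (Z(d) = -13 - (1 - 5) = -13 - 1*(-4) = -13 + 4 = -9)
h = -2140/1041 (h = -6420/3123 = -1*2140/1041 = -2140/1041 ≈ -2.0557)
h/Z(52) = -2140/1041/(-9) = -2140/1041*(-1/9) = 2140/9369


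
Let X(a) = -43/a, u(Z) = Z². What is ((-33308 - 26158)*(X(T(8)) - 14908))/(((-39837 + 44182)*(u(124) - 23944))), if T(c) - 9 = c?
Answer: -4478129/188020 ≈ -23.817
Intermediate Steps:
T(c) = 9 + c
((-33308 - 26158)*(X(T(8)) - 14908))/(((-39837 + 44182)*(u(124) - 23944))) = ((-33308 - 26158)*(-43/(9 + 8) - 14908))/(((-39837 + 44182)*(124² - 23944))) = (-59466*(-43/17 - 14908))/((4345*(15376 - 23944))) = (-59466*(-43*1/17 - 14908))/((4345*(-8568))) = -59466*(-43/17 - 14908)/(-37227960) = -59466*(-253479/17)*(-1/37227960) = 886669542*(-1/37227960) = -4478129/188020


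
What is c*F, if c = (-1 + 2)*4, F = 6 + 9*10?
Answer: 384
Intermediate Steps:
F = 96 (F = 6 + 90 = 96)
c = 4 (c = 1*4 = 4)
c*F = 4*96 = 384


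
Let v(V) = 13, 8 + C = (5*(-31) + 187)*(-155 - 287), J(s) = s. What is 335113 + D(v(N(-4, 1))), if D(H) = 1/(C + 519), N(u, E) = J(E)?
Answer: 4568595528/13633 ≈ 3.3511e+5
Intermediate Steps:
C = -14152 (C = -8 + (5*(-31) + 187)*(-155 - 287) = -8 + (-155 + 187)*(-442) = -8 + 32*(-442) = -8 - 14144 = -14152)
N(u, E) = E
D(H) = -1/13633 (D(H) = 1/(-14152 + 519) = 1/(-13633) = -1/13633)
335113 + D(v(N(-4, 1))) = 335113 - 1/13633 = 4568595528/13633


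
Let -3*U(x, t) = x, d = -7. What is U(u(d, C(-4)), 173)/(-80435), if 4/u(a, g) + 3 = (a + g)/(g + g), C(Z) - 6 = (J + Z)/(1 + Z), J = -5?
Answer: -6/1045655 ≈ -5.7380e-6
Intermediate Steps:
C(Z) = 6 + (-5 + Z)/(1 + Z)
u(a, g) = 4/(-3 + (a + g)/(2*g)) (u(a, g) = 4/(-3 + (a + g)/(g + g)) = 4/(-3 + (a + g)/((2*g))) = 4/(-3 + (a + g)*(1/(2*g))) = 4/(-3 + (a + g)/(2*g)))
U(x, t) = -x/3
U(u(d, C(-4)), 173)/(-80435) = -8*(1 + 7*(-4))/(1 - 4)/(3*(-7 - 5*(1 + 7*(-4))/(1 - 4)))/(-80435) = -8*(1 - 28)/(-3)/(3*(-7 - 5*(1 - 28)/(-3)))*(-1/80435) = -8*(-⅓*(-27))/(3*(-7 - (-5)*(-27)/3))*(-1/80435) = -8*9/(3*(-7 - 5*9))*(-1/80435) = -8*9/(3*(-7 - 45))*(-1/80435) = -8*9/(3*(-52))*(-1/80435) = -8*9*(-1)/(3*52)*(-1/80435) = -⅓*(-18/13)*(-1/80435) = (6/13)*(-1/80435) = -6/1045655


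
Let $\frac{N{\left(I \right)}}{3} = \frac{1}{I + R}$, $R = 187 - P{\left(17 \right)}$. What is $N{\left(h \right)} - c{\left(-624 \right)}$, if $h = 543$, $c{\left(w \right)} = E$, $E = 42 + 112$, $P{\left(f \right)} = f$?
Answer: $- \frac{109799}{713} \approx -154.0$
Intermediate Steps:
$E = 154$
$c{\left(w \right)} = 154$
$R = 170$ ($R = 187 - 17 = 170$)
$N{\left(I \right)} = \frac{3}{170 + I}$ ($N{\left(I \right)} = \frac{3}{I + 170} = \frac{3}{170 + I}$)
$N{\left(h \right)} - c{\left(-624 \right)} = \frac{3}{170 + 543} - 154 = \frac{3}{713} - 154 = - \frac{109799}{713}$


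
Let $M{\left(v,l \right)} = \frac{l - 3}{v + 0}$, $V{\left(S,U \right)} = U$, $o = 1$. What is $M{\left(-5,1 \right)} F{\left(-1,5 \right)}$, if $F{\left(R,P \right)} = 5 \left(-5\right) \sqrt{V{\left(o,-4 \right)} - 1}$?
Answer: $- 10 i \sqrt{5} \approx - 22.361 i$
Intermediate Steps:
$M{\left(v,l \right)} = \frac{-3 + l}{v}$
$F{\left(R,P \right)} = - 25 i \sqrt{5}$ ($F{\left(R,P \right)} = 5 \left(-5\right) \sqrt{-4 - 1} = - 25 \sqrt{-5} = - 25 i \sqrt{5}$)
$M{\left(-5,1 \right)} F{\left(-1,5 \right)} = \frac{-3 + 1}{-5} \left(- 25 i \sqrt{5}\right) = \left(- \frac{1}{5}\right) \left(-2\right) \left(- 25 i \sqrt{5}\right) = \frac{2 \left(- 25 i \sqrt{5}\right)}{5} = - 10 i \sqrt{5}$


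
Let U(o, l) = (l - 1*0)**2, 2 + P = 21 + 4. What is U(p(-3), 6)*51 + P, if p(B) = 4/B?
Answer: 1859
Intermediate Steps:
P = 23 (P = -2 + (21 + 4) = -2 + 25 = 23)
U(o, l) = l**2 (U(o, l) = (l + 0)**2 = l**2)
U(p(-3), 6)*51 + P = 6**2*51 + 23 = 36*51 + 23 = 1836 + 23 = 1859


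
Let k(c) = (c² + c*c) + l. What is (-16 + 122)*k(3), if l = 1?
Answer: 2014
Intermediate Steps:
k(c) = 1 + 2*c² (k(c) = (c² + c*c) + 1 = (c² + c²) + 1 = 2*c² + 1 = 1 + 2*c²)
(-16 + 122)*k(3) = (-16 + 122)*(1 + 2*3²) = 106*(1 + 2*9) = 106*(1 + 18) = 106*19 = 2014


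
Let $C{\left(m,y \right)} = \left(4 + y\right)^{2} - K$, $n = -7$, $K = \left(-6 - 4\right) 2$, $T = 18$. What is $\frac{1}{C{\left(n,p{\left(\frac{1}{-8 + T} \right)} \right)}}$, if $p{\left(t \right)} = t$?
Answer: $\frac{100}{3681} \approx 0.027167$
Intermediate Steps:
$K = -20$ ($K = \left(-10\right) 2 = -20$)
$C{\left(m,y \right)} = 20 + \left(4 + y\right)^{2}$ ($C{\left(m,y \right)} = \left(4 + y\right)^{2} - -20 = \left(4 + y\right)^{2} + 20 = 20 + \left(4 + y\right)^{2}$)
$\frac{1}{C{\left(n,p{\left(\frac{1}{-8 + T} \right)} \right)}} = \frac{1}{20 + \left(4 + \frac{1}{-8 + 18}\right)^{2}} = \frac{1}{20 + \left(4 + \frac{1}{10}\right)^{2}} = \frac{1}{20 + \left(\frac{41}{10}\right)^{2}} = \frac{1}{20 + \frac{1681}{100}} = \frac{1}{\frac{3681}{100}} = \frac{100}{3681}$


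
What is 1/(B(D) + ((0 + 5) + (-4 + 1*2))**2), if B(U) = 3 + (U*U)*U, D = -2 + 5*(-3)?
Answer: -1/4901 ≈ -0.00020404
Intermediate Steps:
D = -17 (D = -2 - 15 = -17)
B(U) = 3 + U**3 (B(U) = 3 + U**2*U = 3 + U**3)
1/(B(D) + ((0 + 5) + (-4 + 1*2))**2) = 1/((3 + (-17)**3) + ((0 + 5) + (-4 + 1*2))**2) = 1/((3 - 4913) + (5 + (-4 + 2))**2) = 1/(-4910 + (5 - 2)**2) = 1/(-4910 + 3**2) = 1/(-4910 + 9) = 1/(-4901) = -1/4901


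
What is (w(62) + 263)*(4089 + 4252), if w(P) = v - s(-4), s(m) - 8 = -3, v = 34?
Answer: 2435572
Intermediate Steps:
s(m) = 5 (s(m) = 8 - 3 = 5)
w(P) = 29 (w(P) = 34 - 1*5 = 34 - 5 = 29)
(w(62) + 263)*(4089 + 4252) = (29 + 263)*(4089 + 4252) = 292*8341 = 2435572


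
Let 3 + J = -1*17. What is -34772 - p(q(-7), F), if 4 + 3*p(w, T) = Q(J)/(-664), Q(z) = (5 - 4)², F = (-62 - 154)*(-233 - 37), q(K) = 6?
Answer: -69263167/1992 ≈ -34771.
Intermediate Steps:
J = -20 (J = -3 - 1*17 = -3 - 17 = -20)
F = 58320 (F = -216*(-270) = 58320)
Q(z) = 1 (Q(z) = 1² = 1)
p(w, T) = -2657/1992 (p(w, T) = -4/3 + (1/(-664))/3 = -4/3 + (1*(-1/664))/3 = -4/3 + (⅓)*(-1/664) = -4/3 - 1/1992 = -2657/1992)
-34772 - p(q(-7), F) = -34772 - 1*(-2657/1992) = -34772 + 2657/1992 = -69263167/1992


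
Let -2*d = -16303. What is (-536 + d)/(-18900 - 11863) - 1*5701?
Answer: -350774957/61526 ≈ -5701.3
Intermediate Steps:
d = 16303/2 (d = -½*(-16303) = 16303/2 ≈ 8151.5)
(-536 + d)/(-18900 - 11863) - 1*5701 = (-536 + 16303/2)/(-18900 - 11863) - 1*5701 = (15231/2)/(-30763) - 5701 = (15231/2)*(-1/30763) - 5701 = -15231/61526 - 5701 = -350774957/61526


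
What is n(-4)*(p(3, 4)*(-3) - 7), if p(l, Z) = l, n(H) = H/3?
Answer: 64/3 ≈ 21.333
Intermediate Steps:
n(H) = H/3 (n(H) = H*(1/3) = H/3)
n(-4)*(p(3, 4)*(-3) - 7) = ((1/3)*(-4))*(3*(-3) - 7) = -4*(-9 - 7)/3 = -4/3*(-16) = 64/3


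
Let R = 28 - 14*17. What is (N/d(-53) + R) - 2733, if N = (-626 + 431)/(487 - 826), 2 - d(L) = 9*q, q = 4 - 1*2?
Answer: -5321009/1808 ≈ -2943.0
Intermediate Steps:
q = 2 (q = 4 - 2 = 2)
d(L) = -16 (d(L) = 2 - 9*2 = 2 - 1*18 = 2 - 18 = -16)
N = 65/113 (N = -195/(-339) = -195*(-1/339) = 65/113 ≈ 0.57522)
R = -210 (R = 28 - 238 = -210)
(N/d(-53) + R) - 2733 = ((65/113)/(-16) - 210) - 2733 = ((65/113)*(-1/16) - 210) - 2733 = (-65/1808 - 210) - 2733 = -379745/1808 - 2733 = -5321009/1808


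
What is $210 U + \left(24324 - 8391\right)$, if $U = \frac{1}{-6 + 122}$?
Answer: $\frac{924219}{58} \approx 15935.0$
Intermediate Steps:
$U = \frac{1}{116} \approx 0.0086207$
$210 U + \left(24324 - 8391\right) = 210 \cdot \frac{1}{116} + \left(24324 - 8391\right) = \frac{105}{58} + \left(24324 - 8391\right) = \frac{105}{58} + 15933 = \frac{924219}{58}$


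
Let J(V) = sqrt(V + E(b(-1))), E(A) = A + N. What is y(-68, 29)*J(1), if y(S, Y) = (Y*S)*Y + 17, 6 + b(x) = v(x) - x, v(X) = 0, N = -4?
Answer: -114342*I*sqrt(2) ≈ -1.617e+5*I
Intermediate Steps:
b(x) = -6 - x (b(x) = -6 + (0 - x) = -6 - x)
E(A) = -4 + A (E(A) = A - 4 = -4 + A)
y(S, Y) = 17 + S*Y**2 (y(S, Y) = (S*Y)*Y + 17 = S*Y**2 + 17 = 17 + S*Y**2)
J(V) = sqrt(-9 + V) (J(V) = sqrt(V + (-4 + (-6 - 1*(-1)))) = sqrt(V + (-4 + (-6 + 1))) = sqrt(V + (-4 - 5)) = sqrt(V - 9) = sqrt(-9 + V))
y(-68, 29)*J(1) = (17 - 68*29**2)*sqrt(-9 + 1) = (17 - 68*841)*sqrt(-8) = (17 - 57188)*(2*I*sqrt(2)) = -114342*I*sqrt(2)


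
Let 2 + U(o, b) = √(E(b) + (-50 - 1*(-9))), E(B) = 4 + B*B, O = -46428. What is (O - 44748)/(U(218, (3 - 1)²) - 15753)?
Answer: 718238940/124110023 + 45588*I*√21/124110023 ≈ 5.7871 + 0.0016833*I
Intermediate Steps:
E(B) = 4 + B²
U(o, b) = -2 + √(-37 + b²) (U(o, b) = -2 + √((4 + b²) + (-50 - 1*(-9))) = -2 + √((4 + b²) + (-50 + 9)) = -2 + √((4 + b²) - 41) = -2 + √(-37 + b²))
(O - 44748)/(U(218, (3 - 1)²) - 15753) = (-46428 - 44748)/((-2 + √(-37 + ((3 - 1)²)²)) - 15753) = -91176/((-2 + √(-37 + (2²)²)) - 15753) = -91176/((-2 + √(-37 + 4²)) - 15753) = -91176/((-2 + √(-37 + 16)) - 15753) = -91176/((-2 + √(-21)) - 15753) = -91176/((-2 + I*√21) - 15753) = -91176/(-15755 + I*√21)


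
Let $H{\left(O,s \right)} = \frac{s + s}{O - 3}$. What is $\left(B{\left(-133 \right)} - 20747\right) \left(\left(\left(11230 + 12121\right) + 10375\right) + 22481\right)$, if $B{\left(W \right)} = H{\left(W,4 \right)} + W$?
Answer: $- \frac{19951292927}{17} \approx -1.1736 \cdot 10^{9}$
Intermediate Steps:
$H{\left(O,s \right)} = \frac{2 s}{-3 + O}$
$B{\left(W \right)} = W + \frac{8}{-3 + W}$ ($B{\left(W \right)} = 2 \cdot 4 \frac{1}{-3 + W} + W = \frac{8}{-3 + W} + W = W + \frac{8}{-3 + W}$)
$\left(B{\left(-133 \right)} - 20747\right) \left(\left(\left(11230 + 12121\right) + 10375\right) + 22481\right) = \left(\frac{8 - 133 \left(-3 - 133\right)}{-3 - 133} - 20747\right) \left(\left(\left(11230 + 12121\right) + 10375\right) + 22481\right) = \left(\frac{8 - -18088}{-136} - 20747\right) \left(\left(23351 + 10375\right) + 22481\right) = \left(- \frac{8 + 18088}{136} - 20747\right) \left(33726 + 22481\right) = \left(\left(- \frac{1}{136}\right) 18096 - 20747\right) 56207 = \left(- \frac{2262}{17} - 20747\right) 56207 = \left(- \frac{354961}{17}\right) 56207 = - \frac{19951292927}{17}$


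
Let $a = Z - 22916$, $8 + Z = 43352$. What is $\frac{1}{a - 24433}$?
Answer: $- \frac{1}{4005} \approx -0.00024969$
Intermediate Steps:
$Z = 43344$ ($Z = -8 + 43352 = 43344$)
$a = 20428$ ($a = 43344 - 22916 = 20428$)
$\frac{1}{a - 24433} = \frac{1}{20428 - 24433} = \frac{1}{-4005} = - \frac{1}{4005}$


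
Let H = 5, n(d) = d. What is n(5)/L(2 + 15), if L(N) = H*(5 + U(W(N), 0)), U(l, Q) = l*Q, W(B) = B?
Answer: ⅕ ≈ 0.20000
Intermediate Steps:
U(l, Q) = Q*l
L(N) = 25 (L(N) = 5*(5 + 0*N) = 5*(5 + 0) = 5*5 = 25)
n(5)/L(2 + 15) = 5/25 = 5*(1/25) = ⅕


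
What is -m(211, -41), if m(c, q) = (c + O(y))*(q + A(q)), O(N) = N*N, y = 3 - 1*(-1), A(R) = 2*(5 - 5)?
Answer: 9307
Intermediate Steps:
A(R) = 0 (A(R) = 2*0 = 0)
y = 4 (y = 3 + 1 = 4)
O(N) = N**2
m(c, q) = q*(16 + c) (m(c, q) = (c + 4**2)*(q + 0) = (c + 16)*q = (16 + c)*q = q*(16 + c))
-m(211, -41) = -(-41)*(16 + 211) = -(-41)*227 = -1*(-9307) = 9307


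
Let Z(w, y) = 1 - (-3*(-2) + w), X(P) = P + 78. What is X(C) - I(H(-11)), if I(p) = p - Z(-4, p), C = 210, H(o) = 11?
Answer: 276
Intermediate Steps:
X(P) = 78 + P
Z(w, y) = -5 - w (Z(w, y) = 1 - (6 + w) = 1 + (-6 - w) = -5 - w)
I(p) = 1 + p (I(p) = p - (-5 - 1*(-4)) = p - (-5 + 4) = p - 1*(-1) = p + 1 = 1 + p)
X(C) - I(H(-11)) = (78 + 210) - (1 + 11) = 288 - 1*12 = 288 - 12 = 276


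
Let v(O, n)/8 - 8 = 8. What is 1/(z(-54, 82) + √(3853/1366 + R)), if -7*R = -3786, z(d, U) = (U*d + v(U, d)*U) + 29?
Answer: 58299514/355446938211 - √49709462614/355446938211 ≈ 0.00016339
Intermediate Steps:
v(O, n) = 128 (v(O, n) = 64 + 8*8 = 64 + 64 = 128)
z(d, U) = 29 + 128*U + U*d (z(d, U) = (U*d + 128*U) + 29 = (128*U + U*d) + 29 = 29 + 128*U + U*d)
R = 3786/7 (R = -⅐*(-3786) = 3786/7 ≈ 540.86)
1/(z(-54, 82) + √(3853/1366 + R)) = 1/((29 + 128*82 + 82*(-54)) + √(3853/1366 + 3786/7)) = 1/((29 + 10496 - 4428) + √(3853*(1/1366) + 3786/7)) = 1/(6097 + √(3853/1366 + 3786/7)) = 1/(6097 + √(5198647/9562)) = 1/(6097 + √49709462614/9562)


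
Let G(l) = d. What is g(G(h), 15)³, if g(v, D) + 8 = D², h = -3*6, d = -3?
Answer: 10218313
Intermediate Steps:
h = -18
G(l) = -3
g(v, D) = -8 + D²
g(G(h), 15)³ = (-8 + 15²)³ = (-8 + 225)³ = 217³ = 10218313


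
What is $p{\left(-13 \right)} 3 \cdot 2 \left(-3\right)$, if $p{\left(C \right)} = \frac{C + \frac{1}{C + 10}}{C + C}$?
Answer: $- \frac{120}{13} \approx -9.2308$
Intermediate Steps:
$p{\left(C \right)} = \frac{C + \frac{1}{10 + C}}{2 C}$
$p{\left(-13 \right)} 3 \cdot 2 \left(-3\right) = \frac{1 + \left(-13\right)^{2} + 10 \left(-13\right)}{2 \left(-13\right) \left(10 - 13\right)} 3 \cdot 2 \left(-3\right) = \frac{1}{2} \left(- \frac{1}{13}\right) \frac{1}{-3} \left(1 + 169 - 130\right) 6 \left(-3\right) = \frac{1}{2} \left(- \frac{1}{13}\right) \left(- \frac{1}{3}\right) 40 \left(-18\right) = \frac{20}{39} \left(-18\right) = - \frac{120}{13}$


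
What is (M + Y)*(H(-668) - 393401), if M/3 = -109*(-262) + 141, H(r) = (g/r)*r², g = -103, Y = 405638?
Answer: -159615705795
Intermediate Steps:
H(r) = -103*r (H(r) = (-103/r)*r² = -103*r)
M = 86097 (M = 3*(-109*(-262) + 141) = 3*(28558 + 141) = 3*28699 = 86097)
(M + Y)*(H(-668) - 393401) = (86097 + 405638)*(-103*(-668) - 393401) = 491735*(68804 - 393401) = 491735*(-324597) = -159615705795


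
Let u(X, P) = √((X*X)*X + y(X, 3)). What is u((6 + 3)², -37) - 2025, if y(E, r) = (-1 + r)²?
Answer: -2025 + √531445 ≈ -1296.0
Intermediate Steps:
u(X, P) = √(4 + X³) (u(X, P) = √((X*X)*X + (-1 + 3)²) = √(X²*X + 2²) = √(X³ + 4) = √(4 + X³))
u((6 + 3)², -37) - 2025 = √(4 + ((6 + 3)²)³) - 2025 = √(4 + (9²)³) - 2025 = √(4 + 81³) - 2025 = √(4 + 531441) - 2025 = √531445 - 2025 = -2025 + √531445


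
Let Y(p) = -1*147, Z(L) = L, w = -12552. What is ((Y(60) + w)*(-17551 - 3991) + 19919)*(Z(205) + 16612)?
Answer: 4600824743809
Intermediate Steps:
Y(p) = -147
((Y(60) + w)*(-17551 - 3991) + 19919)*(Z(205) + 16612) = ((-147 - 12552)*(-17551 - 3991) + 19919)*(205 + 16612) = (-12699*(-21542) + 19919)*16817 = (273561858 + 19919)*16817 = 273581777*16817 = 4600824743809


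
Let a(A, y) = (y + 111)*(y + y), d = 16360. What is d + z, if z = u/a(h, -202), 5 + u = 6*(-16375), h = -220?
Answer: 601360785/36764 ≈ 16357.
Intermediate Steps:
a(A, y) = 2*y*(111 + y) (a(A, y) = (111 + y)*(2*y) = 2*y*(111 + y))
u = -98255 (u = -5 + 6*(-16375) = -5 - 98250 = -98255)
z = -98255/36764 (z = -98255*(-1/(404*(111 - 202))) = -98255/(2*(-202)*(-91)) = -98255/36764 ≈ -2.6726)
d + z = 16360 - 98255/36764 = 601360785/36764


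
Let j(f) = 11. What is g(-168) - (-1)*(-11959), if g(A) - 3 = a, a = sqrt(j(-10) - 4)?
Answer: -11956 + sqrt(7) ≈ -11953.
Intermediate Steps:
a = sqrt(7) (a = sqrt(11 - 4) = sqrt(7) ≈ 2.6458)
g(A) = 3 + sqrt(7)
g(-168) - (-1)*(-11959) = (3 + sqrt(7)) - (-1)*(-11959) = (3 + sqrt(7)) - 1*11959 = (3 + sqrt(7)) - 11959 = -11956 + sqrt(7)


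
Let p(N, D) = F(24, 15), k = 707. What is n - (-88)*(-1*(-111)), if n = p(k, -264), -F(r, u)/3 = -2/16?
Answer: 78147/8 ≈ 9768.4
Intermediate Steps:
F(r, u) = 3/8 (F(r, u) = -(-6)/16 = -3*(-⅛) = 3/8)
p(N, D) = 3/8
n = 3/8 ≈ 0.37500
n - (-88)*(-1*(-111)) = 3/8 - (-88)*(-1*(-111)) = 3/8 - (-88)*111 = 3/8 - 1*(-9768) = 3/8 + 9768 = 78147/8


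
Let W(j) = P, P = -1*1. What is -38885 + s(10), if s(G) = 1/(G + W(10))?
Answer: -349964/9 ≈ -38885.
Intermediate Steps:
P = -1
W(j) = -1
s(G) = 1/(-1 + G) (s(G) = 1/(G - 1) = 1/(-1 + G))
-38885 + s(10) = -38885 + 1/(-1 + 10) = -38885 + 1/9 = -38885 + ⅑ = -349964/9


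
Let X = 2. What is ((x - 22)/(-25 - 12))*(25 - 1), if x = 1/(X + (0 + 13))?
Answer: 2632/185 ≈ 14.227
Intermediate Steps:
x = 1/15 (x = 1/(2 + (0 + 13)) = 1/(2 + 13) = 1/15 ≈ 0.066667)
((x - 22)/(-25 - 12))*(25 - 1) = ((1/15 - 22)/(-25 - 12))*(25 - 1) = -329/15/(-37)*24 = -329/15*(-1/37)*24 = (329/555)*24 = 2632/185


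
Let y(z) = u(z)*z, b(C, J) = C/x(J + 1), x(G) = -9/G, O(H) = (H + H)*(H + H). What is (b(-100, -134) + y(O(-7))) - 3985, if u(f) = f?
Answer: 296579/9 ≈ 32953.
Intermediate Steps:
O(H) = 4*H**2 (O(H) = (2*H)*(2*H) = 4*H**2)
b(C, J) = C*(-1/9 - J/9) (b(C, J) = C/((-9/(J + 1))) = C/((-9/(1 + J))) = C*(-1/9 - J/9))
y(z) = z**2 (y(z) = z*z = z**2)
(b(-100, -134) + y(O(-7))) - 3985 = (-1/9*(-100)*(1 - 134) + (4*(-7)**2)**2) - 3985 = (-1/9*(-100)*(-133) + (4*49)**2) - 3985 = (-13300/9 + 196**2) - 3985 = (-13300/9 + 38416) - 3985 = 332444/9 - 3985 = 296579/9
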